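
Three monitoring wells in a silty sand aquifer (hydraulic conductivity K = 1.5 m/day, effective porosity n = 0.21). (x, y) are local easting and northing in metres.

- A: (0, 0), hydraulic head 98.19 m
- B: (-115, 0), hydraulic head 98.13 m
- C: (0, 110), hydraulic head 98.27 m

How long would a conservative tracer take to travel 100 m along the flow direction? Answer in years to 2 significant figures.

∂h/∂x = (98.13 − 98.19) / (-115 − 0) = +0.0005217
∂h/∂y = (98.27 − 98.19) / (110 − 0) = +0.0007273
|∇h| = √(0.0005217² + 0.0007273²) = 0.0008951
Seepage velocity v = K·i/n = 1.5 × 0.0008951 / 0.21 = 0.006394 m/day.
t = 100 / 0.006394 = 1.564e+04 days = 42.8 years.

43 years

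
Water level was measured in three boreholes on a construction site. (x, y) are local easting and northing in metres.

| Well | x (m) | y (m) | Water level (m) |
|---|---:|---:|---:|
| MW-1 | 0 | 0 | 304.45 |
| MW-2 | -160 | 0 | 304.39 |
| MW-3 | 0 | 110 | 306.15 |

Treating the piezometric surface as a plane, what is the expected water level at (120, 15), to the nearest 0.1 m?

∂h/∂x = (304.39 − 304.45) / (-160 − 0) = +0.0003750
∂h/∂y = (306.15 − 304.45) / (110 − 0) = +0.01545
h(120, 15) = 304.45 + (+0.0003750)·(120) + (+0.01545)·(15) = 304.45 +0.045 +0.232 = 304.727 m.

304.7 m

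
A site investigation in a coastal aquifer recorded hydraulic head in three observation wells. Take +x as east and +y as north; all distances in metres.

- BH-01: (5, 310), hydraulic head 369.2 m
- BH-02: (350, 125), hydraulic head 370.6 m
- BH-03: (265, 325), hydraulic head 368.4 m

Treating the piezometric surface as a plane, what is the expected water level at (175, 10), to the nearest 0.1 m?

With h = a·x + b·y + c and BH-01 as origin, the differences give:
  345·a + (-185)·b = +1.4
  260·a + 15·b = -0.8
Eliminate b (×15 and ×(-185), subtract): 53275·a = -127.00 → a = ∂h/∂x = -0.002384
Back-substitute: b = ∂h/∂y = -0.01201.
h(175, 10) = 369.2 + (-0.002384)·(170) + (-0.01201)·(-300) = 369.2 -0.405 +3.604 = 372.399 m.

372.4 m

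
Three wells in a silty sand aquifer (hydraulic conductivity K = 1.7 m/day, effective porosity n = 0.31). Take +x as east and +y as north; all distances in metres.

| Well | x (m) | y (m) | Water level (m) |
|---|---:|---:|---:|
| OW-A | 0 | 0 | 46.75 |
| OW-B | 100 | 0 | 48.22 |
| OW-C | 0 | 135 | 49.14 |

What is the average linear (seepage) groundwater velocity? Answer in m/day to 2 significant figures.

∂h/∂x = (48.22 − 46.75) / (100 − 0) = +0.01470
∂h/∂y = (49.14 − 46.75) / (135 − 0) = +0.01770
|∇h| = √(0.01470² + 0.01770²) = 0.02301
Seepage velocity v = K·i/n = 1.7 × 0.02301 / 0.31 = 0.1262 m/day.

0.13 m/day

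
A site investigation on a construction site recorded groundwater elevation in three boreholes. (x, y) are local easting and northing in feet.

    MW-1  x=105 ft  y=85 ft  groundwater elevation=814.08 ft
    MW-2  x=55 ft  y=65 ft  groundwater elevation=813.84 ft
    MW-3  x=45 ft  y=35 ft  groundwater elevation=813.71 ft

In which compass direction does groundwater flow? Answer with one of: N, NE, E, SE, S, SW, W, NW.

Three-point gradient (reference MW-1): Δ to MW-2 = (-50, -20, -0.24), Δ to MW-3 = (-60, -50, -0.37).
∂h/∂x = +0.003538, ∂h/∂y = +0.003154 (det = 1300).
Flow = −∇h = (-0.003538 east, -0.003154 north), which points southwest.

SW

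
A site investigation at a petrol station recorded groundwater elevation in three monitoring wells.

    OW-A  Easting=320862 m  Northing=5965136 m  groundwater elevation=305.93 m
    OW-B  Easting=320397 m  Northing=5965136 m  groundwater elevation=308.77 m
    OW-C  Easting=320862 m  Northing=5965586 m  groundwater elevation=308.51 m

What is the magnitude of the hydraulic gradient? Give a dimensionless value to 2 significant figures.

0.0084

∂h/∂x = (308.77 − 305.93) / (320397 − 320862) = -0.006108
∂h/∂y = (308.51 − 305.93) / (5965586 − 5965136) = +0.005733
|∇h| = √(-0.006108² + 0.005733²) = 0.008377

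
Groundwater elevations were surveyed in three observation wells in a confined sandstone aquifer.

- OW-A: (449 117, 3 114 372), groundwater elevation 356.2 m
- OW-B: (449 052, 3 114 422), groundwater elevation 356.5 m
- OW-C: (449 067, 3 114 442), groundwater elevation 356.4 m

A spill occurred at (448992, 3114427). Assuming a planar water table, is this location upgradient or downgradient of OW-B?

Differences from OW-A: to OW-B (Δx, Δy, Δh) = (-65, 50, +0.3); to OW-C = (-50, 70, +0.2).
Solve a·Δx + b·Δy = Δh: det = (-65)·70 − (-50)·50 = -2050.
∂h/∂x = [(+0.3)·70 − (+0.2)·50] / -2050 = -0.005366
∂h/∂y = [(-65)·(+0.2) − (-50)·(+0.3)] / -2050 = -0.0009756
Head at (448992, 3114427) = 356.2 + (-0.005366)·(-125) + (-0.0009756)·(55) = 356.82 m.
That is higher than the 356.5 m at OW-B, so the point is upgradient.

upgradient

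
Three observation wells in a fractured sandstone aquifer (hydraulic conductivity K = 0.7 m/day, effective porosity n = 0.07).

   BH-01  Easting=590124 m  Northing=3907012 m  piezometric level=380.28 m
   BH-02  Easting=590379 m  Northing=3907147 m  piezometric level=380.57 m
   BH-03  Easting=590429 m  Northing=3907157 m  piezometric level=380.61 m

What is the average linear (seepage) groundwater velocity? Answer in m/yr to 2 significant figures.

4.3 m/yr

With h = a·x + b·y + c and BH-01 as origin, the differences give:
  255·a + 135·b = +0.29
  305·a + 145·b = +0.33
Eliminate b (×145 and ×135, subtract): -4200·a = -2.500 → a = ∂h/∂x = +0.0005952
Back-substitute: b = ∂h/∂y = +0.001024.
|∇h| = √(0.0005952² + 0.001024²) = 0.001184
Seepage velocity v = K·i/n = 0.7 × 0.001184 / 0.07 = 0.01184 m/day = 4.325 m/yr.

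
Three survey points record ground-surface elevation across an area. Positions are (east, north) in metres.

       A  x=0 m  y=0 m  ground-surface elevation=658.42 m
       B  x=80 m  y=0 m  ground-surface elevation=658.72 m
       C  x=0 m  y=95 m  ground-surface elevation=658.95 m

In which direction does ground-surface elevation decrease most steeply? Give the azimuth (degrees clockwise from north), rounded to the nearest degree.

∂z/∂x = (658.72 − 658.42) / (80 − 0) = +0.003750
∂z/∂y = (658.95 − 658.42) / (95 − 0) = +0.005579
Steepest decrease is along −∇f: components (-0.003750 E, -0.005579 N).
Azimuth = atan2(-0.003750, -0.005579) = 213.9° ≈ 214°.

214°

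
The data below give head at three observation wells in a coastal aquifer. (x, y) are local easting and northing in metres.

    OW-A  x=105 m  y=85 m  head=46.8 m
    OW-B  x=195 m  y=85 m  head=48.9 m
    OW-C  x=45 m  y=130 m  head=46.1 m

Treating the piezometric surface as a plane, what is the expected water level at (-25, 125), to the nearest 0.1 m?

Differences from OW-A: to OW-B (Δx, Δy, Δh) = (90, 0, +2.1); to OW-C = (-60, 45, -0.7).
Solve a·Δx + b·Δy = Δh: det = 90·45 − (-60)·0 = 4050.
∂h/∂x = [(+2.1)·45 − (-0.7)·0] / 4050 = +0.02333
∂h/∂y = [90·(-0.7) − (-60)·(+2.1)] / 4050 = +0.01556
h(-25, 125) = 46.8 + (+0.02333)·(-130) + (+0.01556)·(40) = 46.8 -3.033 +0.622 = 44.389 m.

44.4 m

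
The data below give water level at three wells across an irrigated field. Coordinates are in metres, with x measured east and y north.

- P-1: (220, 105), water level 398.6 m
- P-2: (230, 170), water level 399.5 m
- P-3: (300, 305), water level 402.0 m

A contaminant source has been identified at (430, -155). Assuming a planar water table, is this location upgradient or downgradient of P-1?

downgradient

With h = a·x + b·y + c and P-1 as origin, the differences give:
  10·a + 65·b = +0.9
  80·a + 200·b = +3.4
Eliminate b (×200 and ×65, subtract): -3200·a = -41.00 → a = ∂h/∂x = +0.01281
Back-substitute: b = ∂h/∂y = +0.01187.
Head at (430, -155) = 398.6 + (+0.01281)·(210) + (+0.01187)·(-260) = 398.20 m.
That is lower than the 398.6 m at P-1, so the point is downgradient.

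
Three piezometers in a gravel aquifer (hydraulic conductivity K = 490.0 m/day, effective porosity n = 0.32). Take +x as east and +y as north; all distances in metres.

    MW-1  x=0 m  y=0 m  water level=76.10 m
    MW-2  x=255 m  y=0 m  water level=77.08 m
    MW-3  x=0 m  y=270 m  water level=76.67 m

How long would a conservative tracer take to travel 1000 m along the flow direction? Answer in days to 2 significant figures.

150 days

∂h/∂x = (77.08 − 76.10) / (255 − 0) = +0.003843
∂h/∂y = (76.67 − 76.10) / (270 − 0) = +0.002111
|∇h| = √(0.003843² + 0.002111²) = 0.004385
Seepage velocity v = K·i/n = 490.0 × 0.004385 / 0.32 = 6.715 m/day.
t = 1000 / 6.715 = 148.9 days.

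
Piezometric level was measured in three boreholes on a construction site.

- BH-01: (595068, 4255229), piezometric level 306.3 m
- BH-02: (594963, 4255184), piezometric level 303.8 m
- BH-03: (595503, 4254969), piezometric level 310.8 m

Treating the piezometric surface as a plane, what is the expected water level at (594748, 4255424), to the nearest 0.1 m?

303.0 m

Taking BH-01 as reference: BH-02−BH-01 = (-105, -45, -2.5); BH-03−BH-01 = (435, -260, +4.5).
Solve a·Δx + b·Δy = Δh: det = (-105)·(-260) − 435·(-45) = 46875.
∂h/∂x = [(-2.5)·(-260) − (+4.5)·(-45)] / 46875 = +0.01819
∂h/∂y = [(-105)·(+4.5) − 435·(-2.5)] / 46875 = +0.01312
h(594748, 4255424) = 306.3 + (+0.01819)·(-320) + (+0.01312)·(195) = 306.3 -5.820 +2.558 = 303.039 m.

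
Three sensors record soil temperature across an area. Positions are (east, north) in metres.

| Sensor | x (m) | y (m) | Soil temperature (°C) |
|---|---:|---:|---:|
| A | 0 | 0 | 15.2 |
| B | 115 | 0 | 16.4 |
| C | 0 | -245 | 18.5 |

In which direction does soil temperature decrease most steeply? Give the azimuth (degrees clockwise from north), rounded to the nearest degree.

322°

∂T/∂x = (16.4 − 15.2) / (115 − 0) = +0.01043
∂T/∂y = (18.5 − 15.2) / (-245 − 0) = -0.01347
Steepest decrease is along −∇f: components (-0.01043 E, +0.01347 N).
Azimuth = atan2(-0.01043, +0.01347) = 322.2° ≈ 322°.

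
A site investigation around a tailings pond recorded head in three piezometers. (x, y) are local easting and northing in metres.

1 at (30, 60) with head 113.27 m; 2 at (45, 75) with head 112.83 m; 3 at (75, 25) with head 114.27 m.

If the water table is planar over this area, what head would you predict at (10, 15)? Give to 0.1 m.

Taking 1 as reference: 2−1 = (15, 15, -0.44); 3−1 = (45, -35, +1.00).
Solve a·Δx + b·Δy = Δh: det = 15·(-35) − 45·15 = -1200.
∂h/∂x = [(-0.44)·(-35) − (+1.00)·15] / -1200 = -0.0003333
∂h/∂y = [15·(+1.00) − 45·(-0.44)] / -1200 = -0.02900
h(10, 15) = 113.27 + (-0.0003333)·(-20) + (-0.02900)·(-45) = 113.27 +0.007 +1.305 = 114.582 m.

114.6 m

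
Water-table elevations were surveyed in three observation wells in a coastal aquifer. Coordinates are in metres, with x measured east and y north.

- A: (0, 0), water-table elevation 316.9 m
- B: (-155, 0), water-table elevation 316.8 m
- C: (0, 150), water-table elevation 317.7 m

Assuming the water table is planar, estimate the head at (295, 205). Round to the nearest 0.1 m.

318.2 m

∂h/∂x = (316.8 − 316.9) / (-155 − 0) = +0.0006452
∂h/∂y = (317.7 − 316.9) / (150 − 0) = +0.005333
h(295, 205) = 316.9 + (+0.0006452)·(295) + (+0.005333)·(205) = 316.9 +0.190 +1.093 = 318.184 m.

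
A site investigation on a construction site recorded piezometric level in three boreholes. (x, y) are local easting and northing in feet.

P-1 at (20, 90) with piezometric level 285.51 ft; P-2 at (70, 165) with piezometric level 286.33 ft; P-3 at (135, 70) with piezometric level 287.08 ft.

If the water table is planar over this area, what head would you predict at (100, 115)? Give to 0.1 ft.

Differences from P-1: to P-2 (Δx, Δy, Δh) = (50, 75, +0.82); to P-3 = (115, -20, +1.57).
Determinant of the coordinate differences = 50·(-20) − 115·75 = -9625.
∂h/∂x = [(+0.82)·(-20) − (+1.57)·75] / -9625 = +0.01394
∂h/∂y = [50·(+1.57) − 115·(+0.82)] / -9625 = +0.001642
h(100, 115) = 285.51 + (+0.01394)·(80) + (+0.001642)·(25) = 285.51 +1.115 +0.041 = 286.666 ft.

286.7 ft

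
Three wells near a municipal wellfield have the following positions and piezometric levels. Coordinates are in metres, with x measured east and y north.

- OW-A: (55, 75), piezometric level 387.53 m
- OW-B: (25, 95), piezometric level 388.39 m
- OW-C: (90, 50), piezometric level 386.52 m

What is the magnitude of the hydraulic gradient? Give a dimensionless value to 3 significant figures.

0.0263

With h = a·x + b·y + c and OW-A as origin, the differences give:
  (-30)·a + 20·b = +0.86
  35·a + (-25)·b = -1.01
Eliminate b (×(-25) and ×20, subtract): 50·a = -1.300 → a = ∂h/∂x = -0.02600
Back-substitute: b = ∂h/∂y = +0.004000.
|∇h| = √(-0.02600² + 0.004000²) = 0.02631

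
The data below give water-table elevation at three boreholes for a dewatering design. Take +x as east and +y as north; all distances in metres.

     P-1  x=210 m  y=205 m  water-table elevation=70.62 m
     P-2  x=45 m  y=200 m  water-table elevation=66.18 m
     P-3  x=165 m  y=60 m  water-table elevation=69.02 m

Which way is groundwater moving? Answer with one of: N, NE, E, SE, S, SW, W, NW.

With h = a·x + b·y + c and P-1 as origin, the differences give:
  (-165)·a + (-5)·b = -4.44
  (-45)·a + (-145)·b = -1.60
Eliminate b (×(-145) and ×(-5), subtract): 23700·a = 635.800 → a = ∂h/∂x = +0.02683
Back-substitute: b = ∂h/∂y = +0.002709.
Flow = −∇h = (-0.02683 east, -0.002709 north), which points west.

W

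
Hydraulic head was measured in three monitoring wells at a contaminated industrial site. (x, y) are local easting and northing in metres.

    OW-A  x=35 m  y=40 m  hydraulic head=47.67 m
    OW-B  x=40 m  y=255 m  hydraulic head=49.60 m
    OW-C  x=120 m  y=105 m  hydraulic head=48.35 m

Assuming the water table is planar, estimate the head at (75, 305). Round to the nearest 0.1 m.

Differences from OW-A: to OW-B (Δx, Δy, Δh) = (5, 215, +1.93); to OW-C = (85, 65, +0.68).
Determinant of the coordinate differences = 5·65 − 85·215 = -17950.
∂h/∂x = [(+1.93)·65 − (+0.68)·215] / -17950 = +0.001156
∂h/∂y = [5·(+0.68) − 85·(+1.93)] / -17950 = +0.008950
h(75, 305) = 47.67 + (+0.001156)·(40) + (+0.008950)·(265) = 47.67 +0.046 +2.372 = 50.088 m.

50.1 m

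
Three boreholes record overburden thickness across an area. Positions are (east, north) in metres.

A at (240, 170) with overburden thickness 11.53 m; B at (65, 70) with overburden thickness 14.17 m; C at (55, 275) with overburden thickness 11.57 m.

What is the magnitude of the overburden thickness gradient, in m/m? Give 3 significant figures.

0.0151 m/m

Taking A as reference: B−A = (-175, -100, +2.64); C−A = (-185, 105, +0.04).
Solve a·Δx + b·Δy = Δd: det = (-175)·105 − (-185)·(-100) = -36875.
∂d/∂x = [(+2.64)·105 − (+0.04)·(-100)] / -36875 = -0.007626
∂d/∂y = [(-175)·(+0.04) − (-185)·(+2.64)] / -36875 = -0.01305
|∇f| = √(-0.007626² + -0.01305²) = 0.01511 m/m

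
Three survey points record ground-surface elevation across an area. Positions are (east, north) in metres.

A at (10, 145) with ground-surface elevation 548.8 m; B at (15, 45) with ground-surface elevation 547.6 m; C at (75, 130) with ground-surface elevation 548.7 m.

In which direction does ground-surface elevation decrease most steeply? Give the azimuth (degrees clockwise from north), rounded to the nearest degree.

With z = a·x + b·y + c and A as origin, the differences give:
  5·a + (-100)·b = -1.2
  65·a + (-15)·b = -0.1
Eliminate b (×(-15) and ×(-100), subtract): 6425·a = 8.00 → a = ∂z/∂x = +0.001245
Back-substitute: b = ∂z/∂y = +0.01206.
Steepest decrease is along −∇f: components (-0.001245 E, -0.01206 N).
Azimuth = atan2(-0.001245, -0.01206) = 185.9° ≈ 186°.

186°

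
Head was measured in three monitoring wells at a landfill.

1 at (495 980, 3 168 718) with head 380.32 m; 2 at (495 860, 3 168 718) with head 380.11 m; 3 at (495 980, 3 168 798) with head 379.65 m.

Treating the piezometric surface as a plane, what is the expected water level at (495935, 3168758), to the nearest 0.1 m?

379.9 m

∂h/∂x = (380.11 − 380.32) / (495860 − 495980) = +0.001750
∂h/∂y = (379.65 − 380.32) / (3168798 − 3168718) = -0.008375
h(495935, 3168758) = 380.32 + (+0.001750)·(-45) + (-0.008375)·(40) = 380.32 -0.079 -0.335 = 379.906 m.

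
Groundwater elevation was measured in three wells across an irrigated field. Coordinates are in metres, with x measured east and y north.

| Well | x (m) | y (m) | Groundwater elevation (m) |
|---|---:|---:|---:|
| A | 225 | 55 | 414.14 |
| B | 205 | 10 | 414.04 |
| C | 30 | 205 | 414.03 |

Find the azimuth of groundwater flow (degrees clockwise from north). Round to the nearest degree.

229°

Taking A as reference: B−A = (-20, -45, -0.10); C−A = (-195, 150, -0.11).
Solve a·Δx + b·Δy = Δh: det = (-20)·150 − (-195)·(-45) = -11775.
∂h/∂x = [(-0.10)·150 − (-0.11)·(-45)] / -11775 = +0.001694
∂h/∂y = [(-20)·(-0.11) − (-195)·(-0.10)] / -11775 = +0.001469
Flow direction (−∇h) has components (-0.001694 E, -0.001469 N).
Azimuth = atan2(E, N) = atan2(-0.001694, -0.001469) = 229.1° ≈ 229°.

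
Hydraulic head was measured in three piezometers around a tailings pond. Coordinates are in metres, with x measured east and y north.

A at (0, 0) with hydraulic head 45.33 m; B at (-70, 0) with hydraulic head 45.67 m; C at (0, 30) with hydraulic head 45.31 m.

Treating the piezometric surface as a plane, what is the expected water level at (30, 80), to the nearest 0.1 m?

∂h/∂x = (45.67 − 45.33) / (-70 − 0) = -0.004857
∂h/∂y = (45.31 − 45.33) / (30 − 0) = -0.0006667
h(30, 80) = 45.33 + (-0.004857)·(30) + (-0.0006667)·(80) = 45.33 -0.146 -0.053 = 45.131 m.

45.1 m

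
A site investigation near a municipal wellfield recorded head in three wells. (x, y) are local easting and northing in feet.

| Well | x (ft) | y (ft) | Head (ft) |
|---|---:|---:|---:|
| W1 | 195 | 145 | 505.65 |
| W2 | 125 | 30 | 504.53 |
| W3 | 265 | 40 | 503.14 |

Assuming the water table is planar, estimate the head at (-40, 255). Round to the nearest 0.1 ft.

With h = a·x + b·y + c and W1 as origin, the differences give:
  (-70)·a + (-115)·b = -1.12
  70·a + (-105)·b = -2.51
Eliminate b (×(-105) and ×(-115), subtract): 15400·a = -171.050 → a = ∂h/∂x = -0.01111
Back-substitute: b = ∂h/∂y = +0.01650.
h(-40, 255) = 505.65 + (-0.01111)·(-235) + (+0.01650)·(110) = 505.65 +2.610 +1.815 = 510.075 ft.

510.1 ft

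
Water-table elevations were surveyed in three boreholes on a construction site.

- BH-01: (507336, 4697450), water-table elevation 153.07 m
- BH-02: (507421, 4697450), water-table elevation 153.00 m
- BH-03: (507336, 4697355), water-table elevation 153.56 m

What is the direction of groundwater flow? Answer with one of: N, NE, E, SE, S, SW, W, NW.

∂h/∂x = (153.00 − 153.07) / (507421 − 507336) = -0.0008235
∂h/∂y = (153.56 − 153.07) / (4697355 − 4697450) = -0.005158
Flow = −∇h = (+0.0008235 east, +0.005158 north), which points north.

N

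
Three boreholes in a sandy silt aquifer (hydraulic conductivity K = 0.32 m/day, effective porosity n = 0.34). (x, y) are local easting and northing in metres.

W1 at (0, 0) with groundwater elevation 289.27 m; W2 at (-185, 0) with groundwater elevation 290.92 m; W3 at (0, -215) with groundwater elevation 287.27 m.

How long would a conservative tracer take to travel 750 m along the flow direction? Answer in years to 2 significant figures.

170 years

∂h/∂x = (290.92 − 289.27) / (-185 − 0) = -0.008919
∂h/∂y = (287.27 − 289.27) / (-215 − 0) = +0.009302
|∇h| = √(-0.008919² + 0.009302²) = 0.01289
Seepage velocity v = K·i/n = 0.32 × 0.01289 / 0.34 = 0.01213 m/day.
t = 750 / 0.01213 = 6.183e+04 days = 169 years.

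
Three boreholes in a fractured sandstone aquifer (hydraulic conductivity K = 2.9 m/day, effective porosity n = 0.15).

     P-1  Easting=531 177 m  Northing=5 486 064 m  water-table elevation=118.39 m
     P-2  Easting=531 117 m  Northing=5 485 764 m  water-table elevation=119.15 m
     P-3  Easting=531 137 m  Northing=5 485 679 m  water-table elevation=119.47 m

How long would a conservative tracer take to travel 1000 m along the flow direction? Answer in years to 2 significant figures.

Differences from P-1: to P-2 (Δx, Δy, Δh) = (-60, -300, +0.76); to P-3 = (-40, -385, +1.08).
Determinant of the coordinate differences = (-60)·(-385) − (-40)·(-300) = 11100.
∂h/∂x = [(+0.76)·(-385) − (+1.08)·(-300)] / 11100 = +0.002829
∂h/∂y = [(-60)·(+1.08) − (-40)·(+0.76)] / 11100 = -0.003099
|∇h| = √(0.002829² + -0.003099²) = 0.004196
Seepage velocity v = K·i/n = 2.9 × 0.004196 / 0.15 = 0.08112 m/day.
t = 1000 / 0.08112 = 1.233e+04 days = 33.8 years.

34 years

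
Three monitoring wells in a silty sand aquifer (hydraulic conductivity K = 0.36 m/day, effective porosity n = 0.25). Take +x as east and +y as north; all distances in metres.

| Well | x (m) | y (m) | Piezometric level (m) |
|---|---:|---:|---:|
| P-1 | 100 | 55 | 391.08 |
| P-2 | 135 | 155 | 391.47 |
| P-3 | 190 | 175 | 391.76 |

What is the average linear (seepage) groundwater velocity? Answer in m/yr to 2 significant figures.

Taking P-1 as reference: P-2−P-1 = (35, 100, +0.39); P-3−P-1 = (90, 120, +0.68).
Determinant of the coordinate differences = 35·120 − 90·100 = -4800.
∂h/∂x = [(+0.39)·120 − (+0.68)·100] / -4800 = +0.004417
∂h/∂y = [35·(+0.68) − 90·(+0.39)] / -4800 = +0.002354
|∇h| = √(0.004417² + 0.002354²) = 0.005005
Seepage velocity v = K·i/n = 0.36 × 0.005005 / 0.25 = 0.007207 m/day = 2.632 m/yr.

2.6 m/yr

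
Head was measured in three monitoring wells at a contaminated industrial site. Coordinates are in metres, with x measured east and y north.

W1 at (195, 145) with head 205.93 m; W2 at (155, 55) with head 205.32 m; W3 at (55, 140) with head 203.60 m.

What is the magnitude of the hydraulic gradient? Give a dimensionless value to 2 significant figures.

Differences from W1: to W2 (Δx, Δy, Δh) = (-40, -90, -0.61); to W3 = (-140, -5, -2.33).
Determinant of the coordinate differences = (-40)·(-5) − (-140)·(-90) = -12400.
∂h/∂x = [(-0.61)·(-5) − (-2.33)·(-90)] / -12400 = +0.01667
∂h/∂y = [(-40)·(-2.33) − (-140)·(-0.61)] / -12400 = -0.0006290
|∇h| = √(0.01667² + -0.0006290²) = 0.01668

0.017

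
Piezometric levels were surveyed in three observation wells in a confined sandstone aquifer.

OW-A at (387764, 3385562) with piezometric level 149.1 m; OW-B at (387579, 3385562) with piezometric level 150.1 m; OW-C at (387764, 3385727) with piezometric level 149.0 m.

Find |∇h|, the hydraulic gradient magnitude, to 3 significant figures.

0.00544

∂h/∂x = (150.1 − 149.1) / (387579 − 387764) = -0.005405
∂h/∂y = (149.0 − 149.1) / (3385727 − 3385562) = -0.0006061
|∇h| = √(-0.005405² + -0.0006061²) = 0.005439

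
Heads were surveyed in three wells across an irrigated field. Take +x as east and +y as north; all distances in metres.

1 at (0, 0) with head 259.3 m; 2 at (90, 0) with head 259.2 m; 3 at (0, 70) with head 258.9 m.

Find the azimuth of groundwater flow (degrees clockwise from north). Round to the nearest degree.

∂h/∂x = (259.2 − 259.3) / (90 − 0) = -0.001111
∂h/∂y = (258.9 − 259.3) / (70 − 0) = -0.005714
Flow direction (−∇h) has components (+0.001111 E, +0.005714 N).
Azimuth = atan2(E, N) = atan2(+0.001111, +0.005714) = 11.0° ≈ 011°.

011°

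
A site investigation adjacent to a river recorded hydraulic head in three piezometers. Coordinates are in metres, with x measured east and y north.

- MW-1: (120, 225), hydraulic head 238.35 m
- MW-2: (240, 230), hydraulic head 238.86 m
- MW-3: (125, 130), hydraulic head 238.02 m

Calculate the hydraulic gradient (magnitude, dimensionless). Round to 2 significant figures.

0.0055

Taking MW-1 as reference: MW-2−MW-1 = (120, 5, +0.51); MW-3−MW-1 = (5, -95, -0.33).
Determinant of the coordinate differences = 120·(-95) − 5·5 = -11425.
∂h/∂x = [(+0.51)·(-95) − (-0.33)·5] / -11425 = +0.004096
∂h/∂y = [120·(-0.33) − 5·(+0.51)] / -11425 = +0.003689
|∇h| = √(0.004096² + 0.003689²) = 0.005512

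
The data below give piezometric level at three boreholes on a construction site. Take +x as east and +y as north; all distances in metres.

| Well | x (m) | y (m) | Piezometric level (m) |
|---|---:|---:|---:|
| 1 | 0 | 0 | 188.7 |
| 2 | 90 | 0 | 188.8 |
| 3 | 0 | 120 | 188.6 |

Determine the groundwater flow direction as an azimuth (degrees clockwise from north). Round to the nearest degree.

∂h/∂x = (188.8 − 188.7) / (90 − 0) = +0.001111
∂h/∂y = (188.6 − 188.7) / (120 − 0) = -0.0008333
Flow direction (−∇h) has components (-0.001111 E, +0.0008333 N).
Azimuth = atan2(E, N) = atan2(-0.001111, +0.0008333) = 306.9° ≈ 307°.

307°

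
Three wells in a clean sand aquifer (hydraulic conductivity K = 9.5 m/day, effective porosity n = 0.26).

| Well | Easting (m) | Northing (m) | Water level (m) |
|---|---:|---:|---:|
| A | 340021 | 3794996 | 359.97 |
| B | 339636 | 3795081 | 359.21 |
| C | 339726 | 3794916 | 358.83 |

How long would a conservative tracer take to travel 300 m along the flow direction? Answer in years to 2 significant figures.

With h = a·x + b·y + c and A as origin, the differences give:
  (-385)·a + 85·b = -0.76
  (-295)·a + (-80)·b = -1.14
Eliminate b (×(-80) and ×85, subtract): 55875·a = 157.700 → a = ∂h/∂x = +0.002822
Back-substitute: b = ∂h/∂y = +0.003843.
|∇h| = √(0.002822² + 0.003843²) = 0.004768
Seepage velocity v = K·i/n = 9.5 × 0.004768 / 0.26 = 0.1742 m/day.
t = 300 / 0.1742 = 1722 days = 4.71 years.

4.7 years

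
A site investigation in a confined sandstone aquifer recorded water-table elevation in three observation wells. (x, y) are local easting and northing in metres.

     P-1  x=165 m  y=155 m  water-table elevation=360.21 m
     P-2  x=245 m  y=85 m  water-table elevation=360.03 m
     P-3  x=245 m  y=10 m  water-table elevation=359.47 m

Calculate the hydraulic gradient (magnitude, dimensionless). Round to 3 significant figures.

Differences from P-1: to P-2 (Δx, Δy, Δh) = (80, -70, -0.18); to P-3 = (80, -145, -0.74).
Determinant of the coordinate differences = 80·(-145) − 80·(-70) = -6000.
∂h/∂x = [(-0.18)·(-145) − (-0.74)·(-70)] / -6000 = +0.004283
∂h/∂y = [80·(-0.74) − 80·(-0.18)] / -6000 = +0.007467
|∇h| = √(0.004283² + 0.007467²) = 0.008608

0.00861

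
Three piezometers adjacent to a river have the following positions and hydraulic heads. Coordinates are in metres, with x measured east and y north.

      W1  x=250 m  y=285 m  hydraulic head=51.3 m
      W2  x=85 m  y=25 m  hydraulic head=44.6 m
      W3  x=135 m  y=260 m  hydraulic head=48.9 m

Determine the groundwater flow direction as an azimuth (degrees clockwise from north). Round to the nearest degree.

231°

Three-point gradient (reference W1): Δ to W2 = (-165, -260, -6.7), Δ to W3 = (-115, -25, -2.4).
∂h/∂x = +0.01771, ∂h/∂y = +0.01453 (det = -25775).
Flow direction (−∇h) has components (-0.01771 E, -0.01453 N).
Azimuth = atan2(E, N) = atan2(-0.01771, -0.01453) = 230.6° ≈ 231°.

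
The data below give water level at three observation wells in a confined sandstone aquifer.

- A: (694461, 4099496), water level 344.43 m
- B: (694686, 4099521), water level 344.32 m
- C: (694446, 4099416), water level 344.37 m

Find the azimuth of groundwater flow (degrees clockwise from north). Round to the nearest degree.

146°

With h = a·x + b·y + c and A as origin, the differences give:
  225·a + 25·b = -0.11
  (-15)·a + (-80)·b = -0.06
Eliminate b (×(-80) and ×25, subtract): -17625·a = 10.300 → a = ∂h/∂x = -0.0005844
Back-substitute: b = ∂h/∂y = +0.0008596.
Flow direction (−∇h) has components (+0.0005844 E, -0.0008596 N).
Azimuth = atan2(E, N) = atan2(+0.0005844, -0.0008596) = 145.8° ≈ 146°.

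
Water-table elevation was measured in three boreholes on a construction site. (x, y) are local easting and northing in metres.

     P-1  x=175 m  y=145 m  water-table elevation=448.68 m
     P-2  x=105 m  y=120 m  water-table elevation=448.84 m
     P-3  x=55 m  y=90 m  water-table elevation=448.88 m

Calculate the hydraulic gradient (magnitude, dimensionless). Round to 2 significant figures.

Differences from P-1: to P-2 (Δx, Δy, Δh) = (-70, -25, +0.16); to P-3 = (-120, -55, +0.20).
Determinant of the coordinate differences = (-70)·(-55) − (-120)·(-25) = 850.
∂h/∂x = [(+0.16)·(-55) − (+0.20)·(-25)] / 850 = -0.004471
∂h/∂y = [(-70)·(+0.20) − (-120)·(+0.16)] / 850 = +0.006118
|∇h| = √(-0.004471² + 0.006118²) = 0.007578

0.0076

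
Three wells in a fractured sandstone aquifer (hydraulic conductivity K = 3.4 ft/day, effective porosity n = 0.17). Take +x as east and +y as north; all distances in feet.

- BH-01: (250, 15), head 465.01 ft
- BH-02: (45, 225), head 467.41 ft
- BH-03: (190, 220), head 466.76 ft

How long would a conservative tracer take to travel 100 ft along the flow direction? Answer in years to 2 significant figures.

1.6 years

With h = a·x + b·y + c and BH-01 as origin, the differences give:
  (-205)·a + 210·b = +2.40
  (-60)·a + 205·b = +1.75
Eliminate b (×205 and ×210, subtract): -29425·a = 124.500 → a = ∂h/∂x = -0.004231
Back-substitute: b = ∂h/∂y = +0.007298.
|∇h| = √(-0.004231² + 0.007298²) = 0.008436
Seepage velocity v = K·i/n = 3.4 × 0.008436 / 0.17 = 0.1687 ft/day.
t = 100 / 0.1687 = 592.8 days = 1.62 years.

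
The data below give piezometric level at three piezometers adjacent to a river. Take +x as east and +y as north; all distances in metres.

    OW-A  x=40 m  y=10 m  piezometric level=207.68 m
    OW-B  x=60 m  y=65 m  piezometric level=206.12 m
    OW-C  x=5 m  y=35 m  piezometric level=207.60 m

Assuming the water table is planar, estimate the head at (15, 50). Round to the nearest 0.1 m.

Three-point gradient (reference OW-A): Δ to OW-B = (20, 55, -1.56), Δ to OW-C = (-35, 25, -0.08).
∂h/∂x = -0.01427, ∂h/∂y = -0.02318 (det = 2425).
h(15, 50) = 207.68 + (-0.01427)·(-25) + (-0.02318)·(40) = 207.68 +0.357 -0.927 = 207.110 m.

207.1 m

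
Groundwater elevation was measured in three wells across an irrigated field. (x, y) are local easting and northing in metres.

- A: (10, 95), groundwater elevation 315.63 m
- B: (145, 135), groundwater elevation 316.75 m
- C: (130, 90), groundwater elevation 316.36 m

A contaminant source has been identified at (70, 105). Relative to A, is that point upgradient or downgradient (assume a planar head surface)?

Taking A as reference: B−A = (135, 40, +1.12); C−A = (120, -5, +0.73).
Solve a·Δx + b·Δy = Δh: det = 135·(-5) − 120·40 = -5475.
∂h/∂x = [(+1.12)·(-5) − (+0.73)·40] / -5475 = +0.006356
∂h/∂y = [135·(+0.73) − 120·(+1.12)] / -5475 = +0.006548
Head at (70, 105) = 315.63 + (+0.006356)·(60) + (+0.006548)·(10) = 316.08 m.
That is higher than the 315.63 m at A, so the point is upgradient.

upgradient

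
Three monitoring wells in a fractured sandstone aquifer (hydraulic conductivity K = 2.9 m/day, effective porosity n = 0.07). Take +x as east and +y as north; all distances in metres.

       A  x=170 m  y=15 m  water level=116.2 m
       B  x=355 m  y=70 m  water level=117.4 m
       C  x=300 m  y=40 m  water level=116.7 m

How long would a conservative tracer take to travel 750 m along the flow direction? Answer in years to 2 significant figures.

2.0 years

Three-point gradient (reference A): Δ to B = (185, 55, +1.2), Δ to C = (130, 25, +0.5).
∂h/∂x = -0.0009901, ∂h/∂y = +0.02515 (det = -2525).
|∇h| = √(-0.0009901² + 0.02515²) = 0.02517
Seepage velocity v = K·i/n = 2.9 × 0.02517 / 0.07 = 1.043 m/day.
t = 750 / 1.043 = 719.1 days = 1.97 years.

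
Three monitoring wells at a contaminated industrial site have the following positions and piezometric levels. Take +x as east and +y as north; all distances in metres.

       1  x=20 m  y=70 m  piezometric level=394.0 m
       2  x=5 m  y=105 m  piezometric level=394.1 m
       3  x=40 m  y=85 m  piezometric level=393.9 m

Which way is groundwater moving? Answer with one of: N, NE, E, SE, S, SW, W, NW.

With h = a·x + b·y + c and 1 as origin, the differences give:
  (-15)·a + 35·b = +0.1
  20·a + 15·b = -0.1
Eliminate b (×15 and ×35, subtract): -925·a = 5.00 → a = ∂h/∂x = -0.005405
Back-substitute: b = ∂h/∂y = +0.0005405.
Flow = −∇h = (+0.005405 east, -0.0005405 north), which points east.

E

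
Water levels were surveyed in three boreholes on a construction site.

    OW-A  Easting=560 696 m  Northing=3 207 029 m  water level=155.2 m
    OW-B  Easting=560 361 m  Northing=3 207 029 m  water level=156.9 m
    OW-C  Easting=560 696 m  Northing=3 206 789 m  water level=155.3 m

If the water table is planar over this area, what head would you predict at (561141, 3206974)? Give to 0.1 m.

∂h/∂x = (156.9 − 155.2) / (560361 − 560696) = -0.005075
∂h/∂y = (155.3 − 155.2) / (3206789 − 3207029) = -0.0004167
h(561141, 3206974) = 155.2 + (-0.005075)·(445) + (-0.0004167)·(-55) = 155.2 -2.258 +0.023 = 152.965 m.

153.0 m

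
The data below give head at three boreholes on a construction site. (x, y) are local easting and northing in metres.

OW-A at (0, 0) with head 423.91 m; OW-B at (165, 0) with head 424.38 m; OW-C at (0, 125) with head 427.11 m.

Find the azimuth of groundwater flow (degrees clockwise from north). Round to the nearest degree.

∂h/∂x = (424.38 − 423.91) / (165 − 0) = +0.002848
∂h/∂y = (427.11 − 423.91) / (125 − 0) = +0.02560
Flow direction (−∇h) has components (-0.002848 E, -0.02560 N).
Azimuth = atan2(E, N) = atan2(-0.002848, -0.02560) = 186.3° ≈ 186°.

186°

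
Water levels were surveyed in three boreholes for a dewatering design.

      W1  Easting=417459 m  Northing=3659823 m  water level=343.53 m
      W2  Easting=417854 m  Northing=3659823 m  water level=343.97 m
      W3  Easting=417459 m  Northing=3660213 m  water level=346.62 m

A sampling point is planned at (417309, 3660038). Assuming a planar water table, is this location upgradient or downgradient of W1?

∂h/∂x = (343.97 − 343.53) / (417854 − 417459) = +0.001114
∂h/∂y = (346.62 − 343.53) / (3660213 − 3659823) = +0.007923
Head at (417309, 3660038) = 343.53 + (+0.001114)·(-150) + (+0.007923)·(215) = 345.07 m.
That is higher than the 343.53 m at W1, so the point is upgradient.

upgradient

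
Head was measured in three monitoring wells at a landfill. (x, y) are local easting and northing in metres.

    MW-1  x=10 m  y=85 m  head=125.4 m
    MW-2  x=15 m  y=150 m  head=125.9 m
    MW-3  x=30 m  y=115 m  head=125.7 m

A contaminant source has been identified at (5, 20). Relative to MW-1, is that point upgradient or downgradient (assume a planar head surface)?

Taking MW-1 as reference: MW-2−MW-1 = (5, 65, +0.5); MW-3−MW-1 = (20, 30, +0.3).
Determinant of the coordinate differences = 5·30 − 20·65 = -1150.
∂h/∂x = [(+0.5)·30 − (+0.3)·65] / -1150 = +0.003913
∂h/∂y = [5·(+0.3) − 20·(+0.5)] / -1150 = +0.007391
Head at (5, 20) = 125.4 + (+0.003913)·(-5) + (+0.007391)·(-65) = 124.90 m.
That is lower than the 125.4 m at MW-1, so the point is downgradient.

downgradient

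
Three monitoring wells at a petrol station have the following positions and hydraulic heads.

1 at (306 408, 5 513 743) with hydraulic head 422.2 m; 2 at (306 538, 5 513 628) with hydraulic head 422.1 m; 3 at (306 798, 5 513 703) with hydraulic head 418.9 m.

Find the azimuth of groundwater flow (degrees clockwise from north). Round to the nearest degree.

044°

Three-point gradient (reference 1): Δ to 2 = (130, -115, -0.1), Δ to 3 = (390, -40, -3.3).
∂h/∂x = -0.009470, ∂h/∂y = -0.009836 (det = 39650).
Flow direction (−∇h) has components (+0.009470 E, +0.009836 N).
Azimuth = atan2(E, N) = atan2(+0.009470, +0.009836) = 43.9° ≈ 044°.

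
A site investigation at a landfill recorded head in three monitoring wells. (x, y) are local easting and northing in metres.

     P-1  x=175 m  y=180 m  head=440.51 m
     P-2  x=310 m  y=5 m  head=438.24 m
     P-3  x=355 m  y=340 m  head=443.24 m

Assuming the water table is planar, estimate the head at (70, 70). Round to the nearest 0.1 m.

438.7 m

Differences from P-1: to P-2 (Δx, Δy, Δh) = (135, -175, -2.27); to P-3 = (180, 160, +2.73).
Determinant of the coordinate differences = 135·160 − 180·(-175) = 53100.
∂h/∂x = [(-2.27)·160 − (+2.73)·(-175)] / 53100 = +0.002157
∂h/∂y = [135·(+2.73) − 180·(-2.27)] / 53100 = +0.01464
h(70, 70) = 440.51 + (+0.002157)·(-105) + (+0.01464)·(-110) = 440.51 -0.227 -1.610 = 438.674 m.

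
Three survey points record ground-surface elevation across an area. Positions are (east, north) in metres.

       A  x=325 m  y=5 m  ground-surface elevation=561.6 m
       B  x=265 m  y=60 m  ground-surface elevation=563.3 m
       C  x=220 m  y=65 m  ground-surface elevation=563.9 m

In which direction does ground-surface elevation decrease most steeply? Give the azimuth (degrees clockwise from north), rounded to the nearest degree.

149°

Taking A as reference: B−A = (-60, 55, +1.7); C−A = (-105, 60, +2.3).
Solve a·Δx + b·Δy = Δz: det = (-60)·60 − (-105)·55 = 2175.
∂z/∂x = [(+1.7)·60 − (+2.3)·55] / 2175 = -0.01126
∂z/∂y = [(-60)·(+2.3) − (-105)·(+1.7)] / 2175 = +0.01862
Steepest decrease is along −∇f: components (+0.01126 E, -0.01862 N).
Azimuth = atan2(+0.01126, -0.01862) = 148.8° ≈ 149°.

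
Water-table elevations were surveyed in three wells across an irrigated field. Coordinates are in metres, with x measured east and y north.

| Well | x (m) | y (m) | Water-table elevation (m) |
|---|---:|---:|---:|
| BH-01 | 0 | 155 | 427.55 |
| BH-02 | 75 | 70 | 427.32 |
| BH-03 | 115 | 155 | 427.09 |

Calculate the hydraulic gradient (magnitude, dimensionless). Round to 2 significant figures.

Differences from BH-01: to BH-02 (Δx, Δy, Δh) = (75, -85, -0.23); to BH-03 = (115, 0, -0.46).
Solve a·Δx + b·Δy = Δh: det = 75·0 − 115·(-85) = 9775.
∂h/∂x = [(-0.23)·0 − (-0.46)·(-85)] / 9775 = -0.004000
∂h/∂y = [75·(-0.46) − 115·(-0.23)] / 9775 = -0.0008235
|∇h| = √(-0.004000² + -0.0008235²) = 0.004084

0.0041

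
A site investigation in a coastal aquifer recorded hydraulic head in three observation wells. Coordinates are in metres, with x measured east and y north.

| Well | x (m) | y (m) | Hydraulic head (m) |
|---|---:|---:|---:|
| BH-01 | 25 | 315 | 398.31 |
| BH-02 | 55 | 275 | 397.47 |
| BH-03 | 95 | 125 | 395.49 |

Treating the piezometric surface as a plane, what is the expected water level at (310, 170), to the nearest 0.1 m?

Differences from BH-01: to BH-02 (Δx, Δy, Δh) = (30, -40, -0.84); to BH-03 = (70, -190, -2.82).
Solve a·Δx + b·Δy = Δh: det = 30·(-190) − 70·(-40) = -2900.
∂h/∂x = [(-0.84)·(-190) − (-2.82)·(-40)] / -2900 = -0.01614
∂h/∂y = [30·(-2.82) − 70·(-0.84)] / -2900 = +0.008897
h(310, 170) = 398.31 + (-0.01614)·(285) + (+0.008897)·(-145) = 398.31 -4.599 -1.290 = 392.421 m.

392.4 m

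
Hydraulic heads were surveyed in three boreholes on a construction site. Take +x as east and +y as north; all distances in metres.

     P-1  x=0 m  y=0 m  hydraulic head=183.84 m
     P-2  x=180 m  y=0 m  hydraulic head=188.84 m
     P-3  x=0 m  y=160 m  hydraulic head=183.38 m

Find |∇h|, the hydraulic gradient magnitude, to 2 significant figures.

∂h/∂x = (188.84 − 183.84) / (180 − 0) = +0.02778
∂h/∂y = (183.38 − 183.84) / (160 − 0) = -0.002875
|∇h| = √(0.02778² + -0.002875²) = 0.02793

0.028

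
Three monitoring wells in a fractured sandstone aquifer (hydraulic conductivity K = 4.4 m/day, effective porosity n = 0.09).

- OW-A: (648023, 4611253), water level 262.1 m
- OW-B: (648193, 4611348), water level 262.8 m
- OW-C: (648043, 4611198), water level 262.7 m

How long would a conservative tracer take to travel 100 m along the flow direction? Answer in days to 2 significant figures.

180 days

Taking OW-A as reference: OW-B−OW-A = (170, 95, +0.7); OW-C−OW-A = (20, -55, +0.6).
Solve a·Δx + b·Δy = Δh: det = 170·(-55) − 20·95 = -11250.
∂h/∂x = [(+0.7)·(-55) − (+0.6)·95] / -11250 = +0.008489
∂h/∂y = [170·(+0.6) − 20·(+0.7)] / -11250 = -0.007822
|∇h| = √(0.008489² + -0.007822²) = 0.01154
Seepage velocity v = K·i/n = 4.4 × 0.01154 / 0.09 = 0.5642 m/day.
t = 100 / 0.5642 = 177.2 days.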